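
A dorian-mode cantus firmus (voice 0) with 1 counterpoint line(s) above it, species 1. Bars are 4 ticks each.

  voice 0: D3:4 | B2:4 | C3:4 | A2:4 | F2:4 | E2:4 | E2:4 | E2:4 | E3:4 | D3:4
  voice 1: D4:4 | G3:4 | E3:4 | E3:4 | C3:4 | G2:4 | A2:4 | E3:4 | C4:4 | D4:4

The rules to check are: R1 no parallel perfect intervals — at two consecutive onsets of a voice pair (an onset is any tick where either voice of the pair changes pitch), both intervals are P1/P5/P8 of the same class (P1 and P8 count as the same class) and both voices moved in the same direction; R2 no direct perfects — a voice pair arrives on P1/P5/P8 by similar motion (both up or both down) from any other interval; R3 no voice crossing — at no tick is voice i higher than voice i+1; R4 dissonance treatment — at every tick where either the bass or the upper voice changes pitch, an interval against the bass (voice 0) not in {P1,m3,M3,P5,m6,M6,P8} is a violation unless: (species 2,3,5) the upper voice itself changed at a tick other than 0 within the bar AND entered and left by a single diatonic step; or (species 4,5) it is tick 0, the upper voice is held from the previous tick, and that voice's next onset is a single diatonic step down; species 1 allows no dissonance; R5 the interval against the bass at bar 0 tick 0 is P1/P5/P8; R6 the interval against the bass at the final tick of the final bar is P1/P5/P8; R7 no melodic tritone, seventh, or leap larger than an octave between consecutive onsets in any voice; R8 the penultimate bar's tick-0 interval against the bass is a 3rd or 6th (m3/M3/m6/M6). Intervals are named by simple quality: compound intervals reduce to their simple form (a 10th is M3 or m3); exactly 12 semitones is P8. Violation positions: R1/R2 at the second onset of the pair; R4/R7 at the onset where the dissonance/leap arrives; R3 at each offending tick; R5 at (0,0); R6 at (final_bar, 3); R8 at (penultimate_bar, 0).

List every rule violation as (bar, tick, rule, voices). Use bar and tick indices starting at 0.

bar 0: v0=D3 v1=D4 downbeat P8
bar 1: v0=B2 v1=G3 downbeat m6
bar 2: v0=C3 v1=E3 downbeat M3
bar 3: v0=A2 v1=E3 downbeat P5
bar 4: v0=F2 v1=C3 downbeat P5
bar 5: v0=E2 v1=G2 downbeat m3
bar 6: v0=E2 v1=A2 downbeat P4
bar 7: v0=E2 v1=E3 downbeat P8
bar 8: v0=E3 v1=C4 downbeat m6
bar 9: v0=D3 v1=D4 downbeat P8
  -> R1 @ bar 4 tick 0 v(0, 1): A2/E3 P5 -> F2/C3 P5 similar
  -> R4 @ bar 6 tick 0 v(0, 1): E2/A2 P4 untreated

(4, 0, R1, (0, 1))
(6, 0, R4, (0, 1))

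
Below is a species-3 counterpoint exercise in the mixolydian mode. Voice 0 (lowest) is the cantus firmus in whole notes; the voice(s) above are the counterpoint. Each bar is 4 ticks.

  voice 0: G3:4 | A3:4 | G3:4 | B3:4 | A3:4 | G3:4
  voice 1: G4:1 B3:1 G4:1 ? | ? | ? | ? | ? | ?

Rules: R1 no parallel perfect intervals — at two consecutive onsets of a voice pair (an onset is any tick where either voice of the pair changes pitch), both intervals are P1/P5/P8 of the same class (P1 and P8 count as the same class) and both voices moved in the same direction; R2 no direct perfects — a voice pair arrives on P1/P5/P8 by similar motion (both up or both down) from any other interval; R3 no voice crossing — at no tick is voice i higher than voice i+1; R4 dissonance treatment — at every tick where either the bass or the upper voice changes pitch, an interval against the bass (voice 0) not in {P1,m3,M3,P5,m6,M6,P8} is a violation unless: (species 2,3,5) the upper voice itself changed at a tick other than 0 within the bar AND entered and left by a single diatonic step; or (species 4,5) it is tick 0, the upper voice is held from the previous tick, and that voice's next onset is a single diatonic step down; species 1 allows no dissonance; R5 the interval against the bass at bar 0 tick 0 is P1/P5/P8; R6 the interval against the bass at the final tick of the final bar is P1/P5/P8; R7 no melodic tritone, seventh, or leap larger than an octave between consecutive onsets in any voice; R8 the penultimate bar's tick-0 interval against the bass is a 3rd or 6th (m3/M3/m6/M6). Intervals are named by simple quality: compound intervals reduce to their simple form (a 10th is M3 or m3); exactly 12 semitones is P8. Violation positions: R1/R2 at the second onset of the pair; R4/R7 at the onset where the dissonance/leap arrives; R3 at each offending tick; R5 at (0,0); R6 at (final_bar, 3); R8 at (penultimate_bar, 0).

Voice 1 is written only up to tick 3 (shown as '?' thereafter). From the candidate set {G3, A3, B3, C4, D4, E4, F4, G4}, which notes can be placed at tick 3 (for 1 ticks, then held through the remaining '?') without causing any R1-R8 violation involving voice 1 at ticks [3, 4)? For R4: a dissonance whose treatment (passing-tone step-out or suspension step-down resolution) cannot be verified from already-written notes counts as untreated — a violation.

{B3, D4, E4, G3, G4}

G3: legal
A3: violates R4,R7
B3: legal
C4: violates R4
D4: legal
E4: legal
F4: violates R4
G4: legal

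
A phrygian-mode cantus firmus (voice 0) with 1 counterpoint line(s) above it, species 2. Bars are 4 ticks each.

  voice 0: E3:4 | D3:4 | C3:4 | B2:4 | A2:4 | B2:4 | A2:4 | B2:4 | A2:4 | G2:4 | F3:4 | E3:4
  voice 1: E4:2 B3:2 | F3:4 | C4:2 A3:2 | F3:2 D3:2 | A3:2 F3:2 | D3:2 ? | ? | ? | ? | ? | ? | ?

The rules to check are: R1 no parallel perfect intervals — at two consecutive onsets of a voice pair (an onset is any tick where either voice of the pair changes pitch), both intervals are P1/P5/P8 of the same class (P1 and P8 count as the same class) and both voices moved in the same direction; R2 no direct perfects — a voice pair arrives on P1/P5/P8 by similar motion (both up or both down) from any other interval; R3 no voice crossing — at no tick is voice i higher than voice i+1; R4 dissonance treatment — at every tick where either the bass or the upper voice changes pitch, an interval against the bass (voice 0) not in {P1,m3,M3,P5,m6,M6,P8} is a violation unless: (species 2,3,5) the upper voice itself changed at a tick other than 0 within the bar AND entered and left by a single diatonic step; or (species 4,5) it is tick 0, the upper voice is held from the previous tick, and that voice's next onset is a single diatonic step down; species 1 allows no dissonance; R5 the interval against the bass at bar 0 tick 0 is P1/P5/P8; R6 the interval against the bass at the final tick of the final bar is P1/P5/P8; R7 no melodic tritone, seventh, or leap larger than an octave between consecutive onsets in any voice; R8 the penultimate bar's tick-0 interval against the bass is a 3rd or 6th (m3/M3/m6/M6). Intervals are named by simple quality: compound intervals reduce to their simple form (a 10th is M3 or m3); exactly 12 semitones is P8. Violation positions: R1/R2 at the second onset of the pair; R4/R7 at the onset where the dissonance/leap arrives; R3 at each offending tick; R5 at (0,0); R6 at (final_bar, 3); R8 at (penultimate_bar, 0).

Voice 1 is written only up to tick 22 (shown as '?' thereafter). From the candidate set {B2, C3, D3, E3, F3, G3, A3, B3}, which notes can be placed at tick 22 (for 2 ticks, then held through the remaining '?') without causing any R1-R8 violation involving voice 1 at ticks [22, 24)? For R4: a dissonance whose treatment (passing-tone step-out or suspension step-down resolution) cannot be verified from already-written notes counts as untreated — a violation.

B2: legal
C3: violates R4
D3: legal
E3: violates R4
F3: violates R4
G3: legal
A3: violates R4
B3: legal

{B2, B3, D3, G3}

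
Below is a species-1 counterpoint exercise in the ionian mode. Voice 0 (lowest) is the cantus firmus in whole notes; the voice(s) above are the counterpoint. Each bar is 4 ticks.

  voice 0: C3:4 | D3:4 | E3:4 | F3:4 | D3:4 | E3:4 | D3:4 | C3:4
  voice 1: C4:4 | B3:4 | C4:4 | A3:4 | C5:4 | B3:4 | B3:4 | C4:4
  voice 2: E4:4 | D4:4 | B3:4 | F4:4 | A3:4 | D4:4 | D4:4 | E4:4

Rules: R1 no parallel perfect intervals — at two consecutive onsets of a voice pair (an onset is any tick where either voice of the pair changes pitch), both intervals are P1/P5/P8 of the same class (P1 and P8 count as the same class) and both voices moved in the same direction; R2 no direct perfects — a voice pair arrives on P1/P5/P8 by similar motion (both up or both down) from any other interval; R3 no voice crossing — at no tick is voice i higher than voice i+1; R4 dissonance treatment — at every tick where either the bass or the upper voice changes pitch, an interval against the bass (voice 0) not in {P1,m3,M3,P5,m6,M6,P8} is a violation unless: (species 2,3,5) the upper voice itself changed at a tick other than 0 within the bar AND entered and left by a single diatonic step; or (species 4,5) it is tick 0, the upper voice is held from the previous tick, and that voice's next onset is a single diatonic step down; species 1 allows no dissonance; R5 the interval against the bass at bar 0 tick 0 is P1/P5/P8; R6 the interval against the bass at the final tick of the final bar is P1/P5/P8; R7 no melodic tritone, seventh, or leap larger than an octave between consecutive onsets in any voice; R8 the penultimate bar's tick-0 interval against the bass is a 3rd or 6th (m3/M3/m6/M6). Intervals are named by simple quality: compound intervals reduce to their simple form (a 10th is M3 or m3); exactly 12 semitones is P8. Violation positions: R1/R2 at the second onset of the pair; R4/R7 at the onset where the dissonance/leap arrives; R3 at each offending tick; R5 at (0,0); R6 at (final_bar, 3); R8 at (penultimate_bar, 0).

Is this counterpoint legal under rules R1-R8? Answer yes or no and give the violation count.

bar 0: v0=C3 v1=C4 v2=E4 (M3)
bar 1: v0=D3 v1=B3 v2=D4 (P8)
bar 2: v0=E3 v1=C4 v2=B3 (P5)
bar 3: v0=F3 v1=A3 v2=F4 (P8)
bar 4: v0=D3 v1=C5 v2=A3 (P5)
bar 5: v0=E3 v1=B3 v2=D4 (m7)
bar 6: v0=D3 v1=B3 v2=D4 (P8)
bar 7: v0=C3 v1=C4 v2=E4 (M3)
  R5 @ bar0.0: opens on M3
  R3 @ bar2.0: C4 above B3
  R3 @ bar2.1: C4 above B3
  R3 @ bar2.2: C4 above B3
  R3 @ bar2.3: C4 above B3
  R2 @ bar3.0: E3/B3 P5 -> F3/F4 P8 similar
  R7 @ bar3.0: B3->F4 leap 6st
  R2 @ bar4.0: F3/F4 P8 -> D3/A3 P5 similar
  R3 @ bar4.0: C5 above A3
  R4 @ bar4.0: D3/C5 m7 untreated
  R7 @ bar4.0: A3->C5 leap 15st
  R3 @ bar4.1: C5 above A3
  R3 @ bar4.2: C5 above A3
  R3 @ bar4.3: C5 above A3
  R4 @ bar5.0: E3/D4 m7 untreated
  R7 @ bar5.0: C5->B3 leap 13st
  R8 @ bar6.0: penult P8 not 3rd/6th
  R6 @ bar7.3: closes on M3

No (18 violations)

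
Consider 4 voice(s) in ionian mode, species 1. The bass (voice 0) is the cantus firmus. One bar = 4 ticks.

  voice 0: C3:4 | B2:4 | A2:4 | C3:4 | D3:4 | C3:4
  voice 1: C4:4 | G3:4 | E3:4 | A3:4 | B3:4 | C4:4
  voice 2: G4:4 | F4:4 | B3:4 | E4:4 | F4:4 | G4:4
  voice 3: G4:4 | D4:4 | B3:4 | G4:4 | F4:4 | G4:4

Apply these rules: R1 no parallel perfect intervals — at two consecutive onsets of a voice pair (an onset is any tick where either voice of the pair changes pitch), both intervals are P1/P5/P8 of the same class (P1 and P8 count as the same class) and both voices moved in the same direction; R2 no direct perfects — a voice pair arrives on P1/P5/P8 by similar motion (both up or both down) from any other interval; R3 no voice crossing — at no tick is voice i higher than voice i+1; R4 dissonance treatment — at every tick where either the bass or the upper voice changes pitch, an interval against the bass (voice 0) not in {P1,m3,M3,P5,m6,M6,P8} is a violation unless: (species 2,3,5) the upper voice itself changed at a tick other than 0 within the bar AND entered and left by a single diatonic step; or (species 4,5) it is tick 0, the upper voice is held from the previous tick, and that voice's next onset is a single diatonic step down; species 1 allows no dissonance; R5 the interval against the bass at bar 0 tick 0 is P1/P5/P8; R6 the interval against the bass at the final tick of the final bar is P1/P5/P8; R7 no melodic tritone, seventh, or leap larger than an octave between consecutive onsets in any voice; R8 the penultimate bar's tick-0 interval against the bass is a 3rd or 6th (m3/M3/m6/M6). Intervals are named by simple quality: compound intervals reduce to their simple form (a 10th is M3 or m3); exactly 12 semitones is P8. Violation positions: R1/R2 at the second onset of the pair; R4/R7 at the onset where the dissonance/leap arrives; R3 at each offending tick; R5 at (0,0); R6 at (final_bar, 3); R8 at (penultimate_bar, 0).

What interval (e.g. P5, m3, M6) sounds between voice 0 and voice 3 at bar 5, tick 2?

P5

voice 0=C3 voice 3=G4 -> P5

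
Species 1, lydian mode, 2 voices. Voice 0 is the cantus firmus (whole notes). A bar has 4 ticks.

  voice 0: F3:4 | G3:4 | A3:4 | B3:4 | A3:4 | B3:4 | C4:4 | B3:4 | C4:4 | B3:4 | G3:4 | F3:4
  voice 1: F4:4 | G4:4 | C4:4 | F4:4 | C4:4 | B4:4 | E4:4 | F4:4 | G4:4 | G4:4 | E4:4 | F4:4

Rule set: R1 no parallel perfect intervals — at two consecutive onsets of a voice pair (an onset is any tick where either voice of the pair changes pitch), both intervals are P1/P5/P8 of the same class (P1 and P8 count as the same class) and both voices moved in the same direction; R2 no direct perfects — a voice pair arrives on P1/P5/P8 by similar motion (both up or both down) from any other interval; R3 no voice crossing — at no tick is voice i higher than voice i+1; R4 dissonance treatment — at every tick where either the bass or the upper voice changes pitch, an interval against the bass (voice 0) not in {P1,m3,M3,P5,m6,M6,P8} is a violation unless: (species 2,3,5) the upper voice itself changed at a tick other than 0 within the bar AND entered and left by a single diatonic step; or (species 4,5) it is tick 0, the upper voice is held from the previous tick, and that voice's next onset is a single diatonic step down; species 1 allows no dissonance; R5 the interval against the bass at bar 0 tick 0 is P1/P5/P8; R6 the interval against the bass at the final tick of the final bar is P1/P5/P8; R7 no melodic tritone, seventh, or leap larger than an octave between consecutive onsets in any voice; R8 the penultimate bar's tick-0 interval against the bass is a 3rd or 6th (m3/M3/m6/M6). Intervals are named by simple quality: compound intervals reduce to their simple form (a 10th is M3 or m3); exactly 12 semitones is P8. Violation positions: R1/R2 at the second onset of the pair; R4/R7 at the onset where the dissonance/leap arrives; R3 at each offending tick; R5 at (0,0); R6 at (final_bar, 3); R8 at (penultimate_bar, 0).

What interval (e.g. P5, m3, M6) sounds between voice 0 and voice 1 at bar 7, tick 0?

TT

voice 0=B3 voice 1=F4 -> TT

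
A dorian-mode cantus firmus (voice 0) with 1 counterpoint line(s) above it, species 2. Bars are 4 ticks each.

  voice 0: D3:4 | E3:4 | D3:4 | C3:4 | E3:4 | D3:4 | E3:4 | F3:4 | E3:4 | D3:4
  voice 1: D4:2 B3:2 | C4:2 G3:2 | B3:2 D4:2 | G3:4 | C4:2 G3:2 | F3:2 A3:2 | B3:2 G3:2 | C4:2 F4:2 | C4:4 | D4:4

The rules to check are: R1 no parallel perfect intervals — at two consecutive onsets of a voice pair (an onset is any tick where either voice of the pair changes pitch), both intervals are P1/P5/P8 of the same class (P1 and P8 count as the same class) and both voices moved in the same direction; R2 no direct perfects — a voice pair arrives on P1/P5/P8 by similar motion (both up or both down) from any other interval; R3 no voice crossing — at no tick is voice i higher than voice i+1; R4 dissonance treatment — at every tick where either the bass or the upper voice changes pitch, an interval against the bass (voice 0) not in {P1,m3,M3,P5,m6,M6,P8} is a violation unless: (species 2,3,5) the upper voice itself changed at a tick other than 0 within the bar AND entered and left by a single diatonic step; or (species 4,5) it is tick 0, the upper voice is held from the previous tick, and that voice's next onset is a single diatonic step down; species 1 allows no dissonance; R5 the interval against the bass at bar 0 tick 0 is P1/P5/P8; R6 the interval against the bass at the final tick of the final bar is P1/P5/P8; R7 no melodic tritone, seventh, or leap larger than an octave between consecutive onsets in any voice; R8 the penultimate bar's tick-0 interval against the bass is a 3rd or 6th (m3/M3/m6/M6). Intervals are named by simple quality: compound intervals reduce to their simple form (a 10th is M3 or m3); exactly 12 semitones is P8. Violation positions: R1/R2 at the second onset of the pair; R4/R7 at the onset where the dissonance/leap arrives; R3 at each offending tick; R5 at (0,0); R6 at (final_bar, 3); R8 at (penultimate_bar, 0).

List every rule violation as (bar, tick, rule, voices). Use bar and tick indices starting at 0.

bar 0: v0=D3 v1=D4 downbeat P8
bar 1: v0=E3 v1=C4 downbeat m6
bar 2: v0=D3 v1=B3 downbeat M6
bar 3: v0=C3 v1=G3 downbeat P5
bar 4: v0=E3 v1=C4 downbeat m6
bar 5: v0=D3 v1=F3 downbeat m3
bar 6: v0=E3 v1=B3 downbeat P5
bar 7: v0=F3 v1=C4 downbeat P5
bar 8: v0=E3 v1=C4 downbeat m6
bar 9: v0=D3 v1=D4 downbeat P8
  -> R2 @ bar 3 tick 0 v(0, 1): D3/D4 P8 -> C3/G3 P5 similar
  -> R1 @ bar 6 tick 0 v(0, 1): D3/A3 P5 -> E3/B3 P5 similar
  -> R2 @ bar 7 tick 0 v(0, 1): E3/G3 m3 -> F3/C4 P5 similar

(3, 0, R2, (0, 1))
(6, 0, R1, (0, 1))
(7, 0, R2, (0, 1))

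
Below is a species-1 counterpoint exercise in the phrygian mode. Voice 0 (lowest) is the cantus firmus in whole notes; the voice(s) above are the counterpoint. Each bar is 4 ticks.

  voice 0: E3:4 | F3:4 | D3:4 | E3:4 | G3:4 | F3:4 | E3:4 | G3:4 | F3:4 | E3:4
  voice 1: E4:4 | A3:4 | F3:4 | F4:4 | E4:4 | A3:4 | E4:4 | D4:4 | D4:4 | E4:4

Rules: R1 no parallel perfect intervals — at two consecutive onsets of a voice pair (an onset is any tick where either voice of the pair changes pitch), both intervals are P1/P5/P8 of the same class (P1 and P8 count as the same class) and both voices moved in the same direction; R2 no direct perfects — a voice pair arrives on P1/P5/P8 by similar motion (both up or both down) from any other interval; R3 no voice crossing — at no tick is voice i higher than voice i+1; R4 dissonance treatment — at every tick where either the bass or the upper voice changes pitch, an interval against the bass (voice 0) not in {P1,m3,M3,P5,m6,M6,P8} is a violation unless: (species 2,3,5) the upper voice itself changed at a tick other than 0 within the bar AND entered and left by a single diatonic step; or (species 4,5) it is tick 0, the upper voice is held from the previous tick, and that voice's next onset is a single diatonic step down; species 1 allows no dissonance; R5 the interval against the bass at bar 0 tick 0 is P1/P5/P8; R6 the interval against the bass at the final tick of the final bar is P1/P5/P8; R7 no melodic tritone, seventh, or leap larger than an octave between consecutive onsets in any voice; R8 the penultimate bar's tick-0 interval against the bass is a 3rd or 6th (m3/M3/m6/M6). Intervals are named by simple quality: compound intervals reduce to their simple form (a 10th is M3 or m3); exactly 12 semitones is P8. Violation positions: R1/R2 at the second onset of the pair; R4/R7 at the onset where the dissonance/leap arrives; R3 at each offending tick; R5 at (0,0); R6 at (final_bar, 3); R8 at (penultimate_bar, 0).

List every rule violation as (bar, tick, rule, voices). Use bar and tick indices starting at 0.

bar 0: v0=E3 v1=E4 downbeat P8
bar 1: v0=F3 v1=A3 downbeat M3
bar 2: v0=D3 v1=F3 downbeat m3
bar 3: v0=E3 v1=F4 downbeat m2
bar 4: v0=G3 v1=E4 downbeat M6
bar 5: v0=F3 v1=A3 downbeat M3
bar 6: v0=E3 v1=E4 downbeat P8
bar 7: v0=G3 v1=D4 downbeat P5
bar 8: v0=F3 v1=D4 downbeat M6
bar 9: v0=E3 v1=E4 downbeat P8
  -> R4 @ bar 3 tick 0 v(0, 1): E3/F4 m2 untreated

(3, 0, R4, (0, 1))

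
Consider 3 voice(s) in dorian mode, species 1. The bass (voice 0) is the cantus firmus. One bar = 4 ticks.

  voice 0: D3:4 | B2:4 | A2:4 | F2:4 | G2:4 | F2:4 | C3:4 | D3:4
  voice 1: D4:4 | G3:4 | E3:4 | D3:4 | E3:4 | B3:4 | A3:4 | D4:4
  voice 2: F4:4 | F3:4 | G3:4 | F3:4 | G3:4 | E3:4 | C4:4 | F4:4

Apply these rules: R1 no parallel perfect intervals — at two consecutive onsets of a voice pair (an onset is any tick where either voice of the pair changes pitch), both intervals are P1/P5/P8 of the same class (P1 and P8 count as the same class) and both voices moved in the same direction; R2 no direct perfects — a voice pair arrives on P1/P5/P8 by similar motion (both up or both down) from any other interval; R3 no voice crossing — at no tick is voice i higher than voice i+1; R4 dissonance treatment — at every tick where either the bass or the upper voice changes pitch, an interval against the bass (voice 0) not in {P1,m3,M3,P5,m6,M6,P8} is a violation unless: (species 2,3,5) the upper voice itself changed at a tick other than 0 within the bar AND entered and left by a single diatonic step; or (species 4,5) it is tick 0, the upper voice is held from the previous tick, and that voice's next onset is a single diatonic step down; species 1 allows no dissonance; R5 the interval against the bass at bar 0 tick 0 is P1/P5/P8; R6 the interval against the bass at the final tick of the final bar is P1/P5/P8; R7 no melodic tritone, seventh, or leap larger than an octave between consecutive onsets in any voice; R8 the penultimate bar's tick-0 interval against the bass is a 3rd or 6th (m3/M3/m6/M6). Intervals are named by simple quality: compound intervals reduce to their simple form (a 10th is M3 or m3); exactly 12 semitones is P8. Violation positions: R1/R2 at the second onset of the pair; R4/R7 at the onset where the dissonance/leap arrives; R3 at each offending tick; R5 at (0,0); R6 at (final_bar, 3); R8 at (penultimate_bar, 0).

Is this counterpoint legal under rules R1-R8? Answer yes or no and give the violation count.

No (20 violations)

bar 0: v0=D3 v1=D4 v2=F4 (m3)
bar 1: v0=B2 v1=G3 v2=F3 (TT)
bar 2: v0=A2 v1=E3 v2=G3 (m7)
bar 3: v0=F2 v1=D3 v2=F3 (P8)
bar 4: v0=G2 v1=E3 v2=G3 (P8)
bar 5: v0=F2 v1=B3 v2=E3 (M7)
bar 6: v0=C3 v1=A3 v2=C4 (P8)
bar 7: v0=D3 v1=D4 v2=F4 (m3)
  R5 @ bar0.0: opens on m3
  R3 @ bar1.0: G3 above F3
  R4 @ bar1.0: B2/F3 TT untreated
  R3 @ bar1.1: G3 above F3
  R3 @ bar1.2: G3 above F3
  R3 @ bar1.3: G3 above F3
  R2 @ bar2.0: B2/G3 m6 -> A2/E3 P5 similar
  R4 @ bar2.0: A2/G3 m7 untreated
  R2 @ bar3.0: A2/G3 m7 -> F2/F3 P8 similar
  R1 @ bar4.0: F2/F3 P8 -> G2/G3 P8 similar
  R3 @ bar5.0: B3 above E3
  R4 @ bar5.0: F2/B3 TT untreated
  R4 @ bar5.0: F2/E3 M7 untreated
  R3 @ bar5.1: B3 above E3
  R3 @ bar5.2: B3 above E3
  R3 @ bar5.3: B3 above E3
  R2 @ bar6.0: F2/E3 M7 -> C3/C4 P8 similar
  R8 @ bar6.0: penult P8 not 3rd/6th
  R2 @ bar7.0: C3/A3 M6 -> D3/D4 P8 similar
  R6 @ bar7.3: closes on m3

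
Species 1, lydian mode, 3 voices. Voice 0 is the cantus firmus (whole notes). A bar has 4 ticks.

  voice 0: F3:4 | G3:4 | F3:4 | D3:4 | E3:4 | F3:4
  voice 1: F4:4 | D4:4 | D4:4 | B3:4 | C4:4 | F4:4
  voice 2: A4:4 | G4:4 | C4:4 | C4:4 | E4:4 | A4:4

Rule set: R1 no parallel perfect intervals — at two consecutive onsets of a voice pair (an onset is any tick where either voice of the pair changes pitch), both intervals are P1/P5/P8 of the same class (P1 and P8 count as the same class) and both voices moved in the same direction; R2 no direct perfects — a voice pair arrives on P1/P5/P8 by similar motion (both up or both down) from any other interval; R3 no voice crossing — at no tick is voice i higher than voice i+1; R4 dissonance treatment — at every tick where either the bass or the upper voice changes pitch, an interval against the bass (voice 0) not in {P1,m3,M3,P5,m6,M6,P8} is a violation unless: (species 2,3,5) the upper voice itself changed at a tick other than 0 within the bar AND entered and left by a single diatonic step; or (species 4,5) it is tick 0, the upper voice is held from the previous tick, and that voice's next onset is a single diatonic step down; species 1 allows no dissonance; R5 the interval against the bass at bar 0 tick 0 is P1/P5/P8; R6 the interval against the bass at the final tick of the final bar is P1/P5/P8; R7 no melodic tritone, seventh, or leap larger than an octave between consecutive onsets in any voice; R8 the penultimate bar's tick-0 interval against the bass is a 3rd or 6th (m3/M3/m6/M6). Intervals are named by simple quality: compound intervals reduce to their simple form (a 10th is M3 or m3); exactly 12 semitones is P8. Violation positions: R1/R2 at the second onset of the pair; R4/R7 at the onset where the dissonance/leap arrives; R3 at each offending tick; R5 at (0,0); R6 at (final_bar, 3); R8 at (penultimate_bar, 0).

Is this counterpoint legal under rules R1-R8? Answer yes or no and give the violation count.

No (11 violations)

bar 0: v0=F3 v1=F4 v2=A4 (M3)
bar 1: v0=G3 v1=D4 v2=G4 (P8)
bar 2: v0=F3 v1=D4 v2=C4 (P5)
bar 3: v0=D3 v1=B3 v2=C4 (m7)
bar 4: v0=E3 v1=C4 v2=E4 (P8)
bar 5: v0=F3 v1=F4 v2=A4 (M3)
  R5 @ bar0.0: opens on M3
  R2 @ bar2.0: G3/G4 P8 -> F3/C4 P5 similar
  R3 @ bar2.0: D4 above C4
  R3 @ bar2.1: D4 above C4
  R3 @ bar2.2: D4 above C4
  R3 @ bar2.3: D4 above C4
  R4 @ bar3.0: D3/C4 m7 untreated
  R2 @ bar4.0: D3/C4 m7 -> E3/E4 P8 similar
  R8 @ bar4.0: penult P8 not 3rd/6th
  R2 @ bar5.0: E3/C4 m6 -> F3/F4 P8 similar
  R6 @ bar5.3: closes on M3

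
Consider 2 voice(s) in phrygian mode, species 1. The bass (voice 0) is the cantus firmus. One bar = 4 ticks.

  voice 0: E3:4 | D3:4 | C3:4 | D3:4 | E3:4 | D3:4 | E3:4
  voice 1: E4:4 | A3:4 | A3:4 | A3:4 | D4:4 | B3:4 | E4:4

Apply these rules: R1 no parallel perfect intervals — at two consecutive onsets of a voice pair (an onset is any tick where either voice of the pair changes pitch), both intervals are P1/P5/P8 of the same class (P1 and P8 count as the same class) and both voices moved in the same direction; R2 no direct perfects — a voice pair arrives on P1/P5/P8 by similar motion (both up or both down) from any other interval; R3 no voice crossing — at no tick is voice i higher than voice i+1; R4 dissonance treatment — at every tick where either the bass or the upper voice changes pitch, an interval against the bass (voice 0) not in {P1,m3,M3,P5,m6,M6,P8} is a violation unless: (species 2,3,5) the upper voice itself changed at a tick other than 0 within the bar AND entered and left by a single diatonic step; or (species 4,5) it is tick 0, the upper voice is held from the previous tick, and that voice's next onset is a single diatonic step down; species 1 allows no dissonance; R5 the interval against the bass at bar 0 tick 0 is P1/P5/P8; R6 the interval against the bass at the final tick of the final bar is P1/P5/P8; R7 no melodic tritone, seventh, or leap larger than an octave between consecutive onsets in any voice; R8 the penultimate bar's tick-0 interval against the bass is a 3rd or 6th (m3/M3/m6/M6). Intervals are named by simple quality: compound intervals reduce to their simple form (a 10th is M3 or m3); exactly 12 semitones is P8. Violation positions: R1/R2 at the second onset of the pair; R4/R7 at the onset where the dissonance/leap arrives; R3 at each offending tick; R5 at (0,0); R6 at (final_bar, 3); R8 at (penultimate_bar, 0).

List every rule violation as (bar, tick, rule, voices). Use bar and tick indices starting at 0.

(1, 0, R2, (0, 1))
(4, 0, R4, (0, 1))
(6, 0, R2, (0, 1))

bar 0: v0=E3 v1=E4 downbeat P8
bar 1: v0=D3 v1=A3 downbeat P5
bar 2: v0=C3 v1=A3 downbeat M6
bar 3: v0=D3 v1=A3 downbeat P5
bar 4: v0=E3 v1=D4 downbeat m7
bar 5: v0=D3 v1=B3 downbeat M6
bar 6: v0=E3 v1=E4 downbeat P8
  -> R2 @ bar 1 tick 0 v(0, 1): E3/E4 P8 -> D3/A3 P5 similar
  -> R4 @ bar 4 tick 0 v(0, 1): E3/D4 m7 untreated
  -> R2 @ bar 6 tick 0 v(0, 1): D3/B3 M6 -> E3/E4 P8 similar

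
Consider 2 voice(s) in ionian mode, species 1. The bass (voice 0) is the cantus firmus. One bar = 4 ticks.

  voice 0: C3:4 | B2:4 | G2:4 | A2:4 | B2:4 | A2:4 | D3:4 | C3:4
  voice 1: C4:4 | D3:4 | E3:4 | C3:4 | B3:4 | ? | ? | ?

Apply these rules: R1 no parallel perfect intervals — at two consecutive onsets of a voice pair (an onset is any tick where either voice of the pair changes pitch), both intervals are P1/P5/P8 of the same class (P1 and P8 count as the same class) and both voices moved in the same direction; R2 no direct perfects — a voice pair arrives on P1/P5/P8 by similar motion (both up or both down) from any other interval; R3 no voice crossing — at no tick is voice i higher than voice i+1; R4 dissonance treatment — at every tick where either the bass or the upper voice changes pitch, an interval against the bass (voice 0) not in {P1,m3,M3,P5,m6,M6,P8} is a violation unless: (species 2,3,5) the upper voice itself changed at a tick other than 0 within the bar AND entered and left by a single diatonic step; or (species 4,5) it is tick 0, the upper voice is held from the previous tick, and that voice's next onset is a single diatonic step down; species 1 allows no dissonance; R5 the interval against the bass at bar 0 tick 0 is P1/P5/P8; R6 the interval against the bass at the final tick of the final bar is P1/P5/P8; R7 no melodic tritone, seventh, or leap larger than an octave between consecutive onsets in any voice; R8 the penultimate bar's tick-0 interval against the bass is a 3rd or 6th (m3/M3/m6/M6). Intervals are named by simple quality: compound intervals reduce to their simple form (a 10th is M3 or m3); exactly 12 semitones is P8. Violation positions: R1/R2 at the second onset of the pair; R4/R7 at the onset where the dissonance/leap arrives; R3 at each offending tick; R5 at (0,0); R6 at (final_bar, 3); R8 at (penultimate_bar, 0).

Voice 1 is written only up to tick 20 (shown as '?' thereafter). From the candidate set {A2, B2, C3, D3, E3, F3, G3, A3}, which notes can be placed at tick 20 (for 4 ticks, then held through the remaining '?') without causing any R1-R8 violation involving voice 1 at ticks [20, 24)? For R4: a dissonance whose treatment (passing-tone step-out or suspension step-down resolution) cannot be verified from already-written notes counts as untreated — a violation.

{}

A2: violates R1,R7
B2: violates R4
C3: violates R7
D3: violates R4
E3: violates R2
F3: violates R7
G3: violates R4
A3: violates R1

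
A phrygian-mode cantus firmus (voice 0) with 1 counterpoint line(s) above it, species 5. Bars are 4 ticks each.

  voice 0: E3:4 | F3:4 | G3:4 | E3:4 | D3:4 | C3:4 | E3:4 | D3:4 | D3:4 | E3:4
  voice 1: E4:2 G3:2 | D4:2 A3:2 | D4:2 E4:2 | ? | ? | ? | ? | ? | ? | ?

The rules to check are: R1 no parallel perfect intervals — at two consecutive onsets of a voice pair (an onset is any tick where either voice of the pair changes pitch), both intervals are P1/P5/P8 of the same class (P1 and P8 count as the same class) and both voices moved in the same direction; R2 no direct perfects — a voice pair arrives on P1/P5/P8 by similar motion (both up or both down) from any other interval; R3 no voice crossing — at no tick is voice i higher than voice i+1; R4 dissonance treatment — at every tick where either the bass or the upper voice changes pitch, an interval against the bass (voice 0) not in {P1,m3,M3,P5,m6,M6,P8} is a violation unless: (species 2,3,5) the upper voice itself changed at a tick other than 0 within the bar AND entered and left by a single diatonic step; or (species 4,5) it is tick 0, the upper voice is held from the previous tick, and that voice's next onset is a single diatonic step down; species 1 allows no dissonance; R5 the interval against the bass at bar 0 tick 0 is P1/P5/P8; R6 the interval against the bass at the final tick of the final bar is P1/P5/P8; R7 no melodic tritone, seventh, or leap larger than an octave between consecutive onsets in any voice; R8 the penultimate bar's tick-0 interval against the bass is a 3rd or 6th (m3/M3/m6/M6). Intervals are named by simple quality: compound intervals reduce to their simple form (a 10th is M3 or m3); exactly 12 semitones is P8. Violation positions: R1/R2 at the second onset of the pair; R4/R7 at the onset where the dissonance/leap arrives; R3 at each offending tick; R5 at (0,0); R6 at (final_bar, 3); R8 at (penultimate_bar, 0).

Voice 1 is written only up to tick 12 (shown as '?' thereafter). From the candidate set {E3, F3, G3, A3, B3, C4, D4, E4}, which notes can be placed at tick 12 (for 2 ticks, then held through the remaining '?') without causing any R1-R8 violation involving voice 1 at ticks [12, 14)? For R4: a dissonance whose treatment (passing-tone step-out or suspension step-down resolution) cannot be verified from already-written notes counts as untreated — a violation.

E3: violates R2
F3: violates R4,R7
G3: legal
A3: violates R4
B3: violates R2
C4: legal
D4: violates R4
E4: legal

{C4, E4, G3}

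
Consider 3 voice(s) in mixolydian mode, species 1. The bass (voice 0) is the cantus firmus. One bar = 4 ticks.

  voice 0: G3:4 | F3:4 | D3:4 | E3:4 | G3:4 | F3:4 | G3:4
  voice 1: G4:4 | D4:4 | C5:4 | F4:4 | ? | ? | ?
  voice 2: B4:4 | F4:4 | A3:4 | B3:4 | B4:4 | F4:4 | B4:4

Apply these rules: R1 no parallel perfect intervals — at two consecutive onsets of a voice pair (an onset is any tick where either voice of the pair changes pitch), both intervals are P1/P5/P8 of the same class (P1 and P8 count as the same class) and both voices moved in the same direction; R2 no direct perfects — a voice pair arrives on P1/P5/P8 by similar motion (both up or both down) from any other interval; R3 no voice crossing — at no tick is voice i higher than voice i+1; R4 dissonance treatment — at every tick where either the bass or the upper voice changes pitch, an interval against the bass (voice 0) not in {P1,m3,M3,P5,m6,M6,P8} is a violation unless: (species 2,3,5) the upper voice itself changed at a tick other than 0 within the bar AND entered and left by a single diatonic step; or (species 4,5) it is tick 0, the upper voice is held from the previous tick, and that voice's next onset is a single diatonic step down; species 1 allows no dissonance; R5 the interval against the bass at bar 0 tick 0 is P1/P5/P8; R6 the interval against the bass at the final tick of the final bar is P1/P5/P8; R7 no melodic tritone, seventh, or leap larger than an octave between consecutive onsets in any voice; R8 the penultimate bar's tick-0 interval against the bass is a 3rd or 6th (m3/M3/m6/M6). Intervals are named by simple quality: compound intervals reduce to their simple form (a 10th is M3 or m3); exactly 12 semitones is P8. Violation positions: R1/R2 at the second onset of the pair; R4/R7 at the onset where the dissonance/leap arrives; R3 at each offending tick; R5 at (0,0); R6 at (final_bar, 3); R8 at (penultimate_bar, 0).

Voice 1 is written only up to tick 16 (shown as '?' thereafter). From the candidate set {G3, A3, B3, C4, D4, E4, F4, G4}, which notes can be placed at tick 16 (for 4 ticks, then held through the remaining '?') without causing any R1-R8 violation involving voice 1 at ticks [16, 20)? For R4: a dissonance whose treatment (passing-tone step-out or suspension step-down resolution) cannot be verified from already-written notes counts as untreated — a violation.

G3: violates R7
A3: violates R4
B3: violates R7
C4: violates R4
D4: legal
E4: legal
F4: violates R4
G4: violates R2

{D4, E4}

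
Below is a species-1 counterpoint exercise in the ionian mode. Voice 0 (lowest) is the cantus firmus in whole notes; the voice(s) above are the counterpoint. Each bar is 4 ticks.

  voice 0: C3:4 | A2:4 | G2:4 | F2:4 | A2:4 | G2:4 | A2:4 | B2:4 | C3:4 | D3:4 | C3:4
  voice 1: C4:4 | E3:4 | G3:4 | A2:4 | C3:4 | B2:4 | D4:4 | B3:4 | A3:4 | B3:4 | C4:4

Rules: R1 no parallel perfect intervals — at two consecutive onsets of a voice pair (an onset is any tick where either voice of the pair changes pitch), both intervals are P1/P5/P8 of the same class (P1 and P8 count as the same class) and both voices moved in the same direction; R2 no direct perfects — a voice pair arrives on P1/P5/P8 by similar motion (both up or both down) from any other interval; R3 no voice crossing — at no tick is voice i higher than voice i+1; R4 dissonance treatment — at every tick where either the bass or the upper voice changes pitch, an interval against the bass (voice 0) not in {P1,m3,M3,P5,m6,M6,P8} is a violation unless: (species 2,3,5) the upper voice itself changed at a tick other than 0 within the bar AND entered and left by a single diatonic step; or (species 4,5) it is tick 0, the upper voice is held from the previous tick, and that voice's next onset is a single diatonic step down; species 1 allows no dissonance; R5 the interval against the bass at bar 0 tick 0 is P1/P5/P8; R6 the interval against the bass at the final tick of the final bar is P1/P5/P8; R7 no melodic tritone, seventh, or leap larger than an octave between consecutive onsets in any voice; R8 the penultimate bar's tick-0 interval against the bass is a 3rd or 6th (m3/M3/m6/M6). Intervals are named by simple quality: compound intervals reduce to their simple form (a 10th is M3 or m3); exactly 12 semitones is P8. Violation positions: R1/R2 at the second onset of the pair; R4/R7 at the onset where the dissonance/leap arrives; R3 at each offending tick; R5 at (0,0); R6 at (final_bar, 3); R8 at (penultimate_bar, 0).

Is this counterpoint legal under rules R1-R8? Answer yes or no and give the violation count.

No (4 violations)

bar 0: v0=C3 v1=C4 (P8)
bar 1: v0=A2 v1=E3 (P5)
bar 2: v0=G2 v1=G3 (P8)
bar 3: v0=F2 v1=A2 (M3)
bar 4: v0=A2 v1=C3 (m3)
bar 5: v0=G2 v1=B2 (M3)
bar 6: v0=A2 v1=D4 (P4)
bar 7: v0=B2 v1=B3 (P8)
bar 8: v0=C3 v1=A3 (M6)
bar 9: v0=D3 v1=B3 (M6)
bar 10: v0=C3 v1=C4 (P8)
  R2 @ bar1.0: C3/C4 P8 -> A2/E3 P5 similar
  R7 @ bar3.0: G3->A2 leap 10st
  R4 @ bar6.0: A2/D4 P4 untreated
  R7 @ bar6.0: B2->D4 leap 15st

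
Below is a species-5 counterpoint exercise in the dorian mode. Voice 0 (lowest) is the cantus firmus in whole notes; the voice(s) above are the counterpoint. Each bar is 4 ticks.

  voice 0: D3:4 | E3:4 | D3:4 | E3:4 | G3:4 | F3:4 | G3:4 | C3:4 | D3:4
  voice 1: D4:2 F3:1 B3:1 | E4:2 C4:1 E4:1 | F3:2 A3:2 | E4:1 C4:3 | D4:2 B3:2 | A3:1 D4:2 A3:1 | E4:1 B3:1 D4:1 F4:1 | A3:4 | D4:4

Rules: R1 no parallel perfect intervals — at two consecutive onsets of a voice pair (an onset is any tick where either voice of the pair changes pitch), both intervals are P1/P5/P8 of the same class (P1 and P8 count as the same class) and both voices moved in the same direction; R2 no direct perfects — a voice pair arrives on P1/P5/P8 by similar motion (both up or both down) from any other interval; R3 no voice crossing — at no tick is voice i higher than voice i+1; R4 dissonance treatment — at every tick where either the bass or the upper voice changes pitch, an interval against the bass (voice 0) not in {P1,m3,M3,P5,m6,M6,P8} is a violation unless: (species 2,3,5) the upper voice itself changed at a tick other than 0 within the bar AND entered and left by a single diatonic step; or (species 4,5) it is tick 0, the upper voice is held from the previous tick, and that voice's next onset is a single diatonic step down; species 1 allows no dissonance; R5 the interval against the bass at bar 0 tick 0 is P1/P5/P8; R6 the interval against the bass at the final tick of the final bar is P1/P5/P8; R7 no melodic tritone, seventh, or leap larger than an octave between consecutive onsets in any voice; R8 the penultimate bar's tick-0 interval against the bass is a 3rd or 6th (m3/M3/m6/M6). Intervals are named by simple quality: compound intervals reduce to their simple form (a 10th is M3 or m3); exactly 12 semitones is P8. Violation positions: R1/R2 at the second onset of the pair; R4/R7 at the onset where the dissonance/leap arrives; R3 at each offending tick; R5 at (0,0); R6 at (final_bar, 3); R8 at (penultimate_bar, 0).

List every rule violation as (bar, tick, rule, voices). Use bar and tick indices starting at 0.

(0, 3, R7, (1,))
(1, 0, R2, (0, 1))
(2, 0, R7, (1,))
(3, 0, R2, (0, 1))
(4, 0, R2, (0, 1))
(6, 3, R4, (0, 1))
(8, 0, R2, (0, 1))

bar 0: v0=D3 v1=D4 downbeat P8
bar 1: v0=E3 v1=E4 downbeat P8
bar 2: v0=D3 v1=F3 downbeat m3
bar 3: v0=E3 v1=E4 downbeat P8
bar 4: v0=G3 v1=D4 downbeat P5
bar 5: v0=F3 v1=A3 downbeat M3
bar 6: v0=G3 v1=E4 downbeat M6
bar 7: v0=C3 v1=A3 downbeat M6
bar 8: v0=D3 v1=D4 downbeat P8
  -> R7 @ bar 0 tick 3 v(1,): F3->B3 leap 6st
  -> R2 @ bar 1 tick 0 v(0, 1): D3/B3 M6 -> E3/E4 P8 similar
  -> R7 @ bar 2 tick 0 v(1,): E4->F3 leap 11st
  -> R2 @ bar 3 tick 0 v(0, 1): D3/A3 P5 -> E3/E4 P8 similar
  -> R2 @ bar 4 tick 0 v(0, 1): E3/C4 m6 -> G3/D4 P5 similar
  -> R4 @ bar 6 tick 3 v(0, 1): G3/F4 m7 untreated
  -> R2 @ bar 8 tick 0 v(0, 1): C3/A3 M6 -> D3/D4 P8 similar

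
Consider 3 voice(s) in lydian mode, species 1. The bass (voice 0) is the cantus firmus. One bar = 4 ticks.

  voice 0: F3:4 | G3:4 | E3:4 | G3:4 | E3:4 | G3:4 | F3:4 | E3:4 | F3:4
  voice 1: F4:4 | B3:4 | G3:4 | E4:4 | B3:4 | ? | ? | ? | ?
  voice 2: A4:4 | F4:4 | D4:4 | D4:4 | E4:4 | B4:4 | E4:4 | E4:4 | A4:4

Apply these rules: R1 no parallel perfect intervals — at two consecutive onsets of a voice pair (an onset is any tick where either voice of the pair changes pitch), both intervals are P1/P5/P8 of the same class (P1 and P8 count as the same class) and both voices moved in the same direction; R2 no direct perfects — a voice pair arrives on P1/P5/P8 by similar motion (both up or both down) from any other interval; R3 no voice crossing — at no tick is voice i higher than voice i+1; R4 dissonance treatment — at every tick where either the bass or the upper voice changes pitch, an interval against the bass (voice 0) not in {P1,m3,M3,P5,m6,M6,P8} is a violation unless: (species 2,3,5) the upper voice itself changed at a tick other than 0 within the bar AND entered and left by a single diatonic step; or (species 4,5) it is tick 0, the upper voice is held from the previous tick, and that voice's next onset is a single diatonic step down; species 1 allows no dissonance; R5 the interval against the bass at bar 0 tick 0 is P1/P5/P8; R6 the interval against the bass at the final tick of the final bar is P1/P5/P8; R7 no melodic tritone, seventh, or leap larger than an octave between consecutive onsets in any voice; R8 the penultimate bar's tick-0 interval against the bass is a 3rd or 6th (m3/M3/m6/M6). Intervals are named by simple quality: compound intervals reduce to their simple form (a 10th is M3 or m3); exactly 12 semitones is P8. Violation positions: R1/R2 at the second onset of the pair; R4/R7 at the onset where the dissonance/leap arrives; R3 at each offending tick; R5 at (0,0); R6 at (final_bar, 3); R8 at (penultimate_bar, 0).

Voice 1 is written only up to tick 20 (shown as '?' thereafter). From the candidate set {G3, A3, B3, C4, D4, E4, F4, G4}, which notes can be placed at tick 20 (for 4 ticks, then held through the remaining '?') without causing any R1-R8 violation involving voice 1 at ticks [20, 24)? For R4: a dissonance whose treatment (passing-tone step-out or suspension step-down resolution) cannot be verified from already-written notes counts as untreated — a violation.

G3: legal
A3: violates R4
B3: legal
C4: violates R4
D4: violates R1
E4: violates R2
F4: violates R4,R7
G4: violates R2

{B3, G3}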